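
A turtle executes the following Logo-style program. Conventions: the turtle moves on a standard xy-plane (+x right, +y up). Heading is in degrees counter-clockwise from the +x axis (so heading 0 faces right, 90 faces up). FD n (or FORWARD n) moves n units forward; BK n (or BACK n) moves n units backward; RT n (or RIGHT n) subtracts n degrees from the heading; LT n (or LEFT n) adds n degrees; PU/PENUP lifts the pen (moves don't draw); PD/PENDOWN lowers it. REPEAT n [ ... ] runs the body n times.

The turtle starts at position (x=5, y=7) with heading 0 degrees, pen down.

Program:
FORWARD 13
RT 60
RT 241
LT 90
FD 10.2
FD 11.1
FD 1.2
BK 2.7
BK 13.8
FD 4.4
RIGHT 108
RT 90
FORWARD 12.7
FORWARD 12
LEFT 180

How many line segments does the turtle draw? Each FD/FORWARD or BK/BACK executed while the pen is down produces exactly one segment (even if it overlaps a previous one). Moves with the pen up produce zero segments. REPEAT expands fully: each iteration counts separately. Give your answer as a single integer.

Executing turtle program step by step:
Start: pos=(5,7), heading=0, pen down
FD 13: (5,7) -> (18,7) [heading=0, draw]
RT 60: heading 0 -> 300
RT 241: heading 300 -> 59
LT 90: heading 59 -> 149
FD 10.2: (18,7) -> (9.257,12.253) [heading=149, draw]
FD 11.1: (9.257,12.253) -> (-0.258,17.97) [heading=149, draw]
FD 1.2: (-0.258,17.97) -> (-1.286,18.588) [heading=149, draw]
BK 2.7: (-1.286,18.588) -> (1.028,17.198) [heading=149, draw]
BK 13.8: (1.028,17.198) -> (12.857,10.09) [heading=149, draw]
FD 4.4: (12.857,10.09) -> (9.085,12.356) [heading=149, draw]
RT 108: heading 149 -> 41
RT 90: heading 41 -> 311
FD 12.7: (9.085,12.356) -> (17.417,2.772) [heading=311, draw]
FD 12: (17.417,2.772) -> (25.29,-6.285) [heading=311, draw]
LT 180: heading 311 -> 131
Final: pos=(25.29,-6.285), heading=131, 9 segment(s) drawn
Segments drawn: 9

Answer: 9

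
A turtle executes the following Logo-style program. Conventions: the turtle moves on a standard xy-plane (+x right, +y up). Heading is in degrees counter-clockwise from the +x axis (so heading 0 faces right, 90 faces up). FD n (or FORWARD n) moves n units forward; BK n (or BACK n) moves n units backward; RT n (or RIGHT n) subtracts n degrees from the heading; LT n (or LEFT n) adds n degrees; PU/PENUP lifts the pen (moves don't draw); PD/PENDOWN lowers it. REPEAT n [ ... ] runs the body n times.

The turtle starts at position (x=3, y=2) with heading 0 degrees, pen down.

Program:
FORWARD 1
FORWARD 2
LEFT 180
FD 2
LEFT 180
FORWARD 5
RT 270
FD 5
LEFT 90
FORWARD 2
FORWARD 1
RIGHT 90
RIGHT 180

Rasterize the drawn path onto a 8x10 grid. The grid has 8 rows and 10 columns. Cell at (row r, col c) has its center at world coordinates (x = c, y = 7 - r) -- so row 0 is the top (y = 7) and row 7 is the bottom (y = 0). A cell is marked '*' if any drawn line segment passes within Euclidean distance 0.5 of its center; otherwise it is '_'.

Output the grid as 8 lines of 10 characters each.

Answer: ______****
_________*
_________*
_________*
_________*
___*******
__________
__________

Derivation:
Segment 0: (3,2) -> (4,2)
Segment 1: (4,2) -> (6,2)
Segment 2: (6,2) -> (4,2)
Segment 3: (4,2) -> (9,2)
Segment 4: (9,2) -> (9,7)
Segment 5: (9,7) -> (7,7)
Segment 6: (7,7) -> (6,7)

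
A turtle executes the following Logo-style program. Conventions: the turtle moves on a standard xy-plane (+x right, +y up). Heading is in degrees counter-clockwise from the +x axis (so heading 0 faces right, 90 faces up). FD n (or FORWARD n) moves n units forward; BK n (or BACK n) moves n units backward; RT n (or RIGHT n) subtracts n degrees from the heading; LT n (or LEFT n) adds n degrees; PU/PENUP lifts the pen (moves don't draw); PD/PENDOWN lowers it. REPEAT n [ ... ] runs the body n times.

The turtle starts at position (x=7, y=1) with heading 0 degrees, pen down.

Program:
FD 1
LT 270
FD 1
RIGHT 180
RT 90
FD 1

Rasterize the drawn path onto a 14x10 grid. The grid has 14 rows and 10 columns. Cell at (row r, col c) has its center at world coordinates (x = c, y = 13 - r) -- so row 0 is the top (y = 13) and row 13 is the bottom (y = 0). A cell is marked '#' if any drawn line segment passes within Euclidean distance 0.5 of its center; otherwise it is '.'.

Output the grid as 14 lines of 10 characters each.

Answer: ..........
..........
..........
..........
..........
..........
..........
..........
..........
..........
..........
..........
.......##.
........##

Derivation:
Segment 0: (7,1) -> (8,1)
Segment 1: (8,1) -> (8,0)
Segment 2: (8,0) -> (9,0)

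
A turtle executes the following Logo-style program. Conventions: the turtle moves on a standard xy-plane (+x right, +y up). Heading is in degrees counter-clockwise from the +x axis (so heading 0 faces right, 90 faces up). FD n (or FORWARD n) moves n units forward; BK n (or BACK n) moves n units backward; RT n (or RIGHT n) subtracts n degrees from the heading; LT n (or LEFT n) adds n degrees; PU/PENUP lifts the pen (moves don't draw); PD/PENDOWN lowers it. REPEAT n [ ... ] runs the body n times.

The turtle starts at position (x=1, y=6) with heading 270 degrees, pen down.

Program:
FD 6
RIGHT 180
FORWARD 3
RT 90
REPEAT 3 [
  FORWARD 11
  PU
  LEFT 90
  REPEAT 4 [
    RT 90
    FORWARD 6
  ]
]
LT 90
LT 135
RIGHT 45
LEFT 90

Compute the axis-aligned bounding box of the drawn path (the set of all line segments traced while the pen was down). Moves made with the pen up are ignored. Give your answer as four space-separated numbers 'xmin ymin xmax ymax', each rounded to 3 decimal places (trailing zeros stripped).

Executing turtle program step by step:
Start: pos=(1,6), heading=270, pen down
FD 6: (1,6) -> (1,0) [heading=270, draw]
RT 180: heading 270 -> 90
FD 3: (1,0) -> (1,3) [heading=90, draw]
RT 90: heading 90 -> 0
REPEAT 3 [
  -- iteration 1/3 --
  FD 11: (1,3) -> (12,3) [heading=0, draw]
  PU: pen up
  LT 90: heading 0 -> 90
  REPEAT 4 [
    -- iteration 1/4 --
    RT 90: heading 90 -> 0
    FD 6: (12,3) -> (18,3) [heading=0, move]
    -- iteration 2/4 --
    RT 90: heading 0 -> 270
    FD 6: (18,3) -> (18,-3) [heading=270, move]
    -- iteration 3/4 --
    RT 90: heading 270 -> 180
    FD 6: (18,-3) -> (12,-3) [heading=180, move]
    -- iteration 4/4 --
    RT 90: heading 180 -> 90
    FD 6: (12,-3) -> (12,3) [heading=90, move]
  ]
  -- iteration 2/3 --
  FD 11: (12,3) -> (12,14) [heading=90, move]
  PU: pen up
  LT 90: heading 90 -> 180
  REPEAT 4 [
    -- iteration 1/4 --
    RT 90: heading 180 -> 90
    FD 6: (12,14) -> (12,20) [heading=90, move]
    -- iteration 2/4 --
    RT 90: heading 90 -> 0
    FD 6: (12,20) -> (18,20) [heading=0, move]
    -- iteration 3/4 --
    RT 90: heading 0 -> 270
    FD 6: (18,20) -> (18,14) [heading=270, move]
    -- iteration 4/4 --
    RT 90: heading 270 -> 180
    FD 6: (18,14) -> (12,14) [heading=180, move]
  ]
  -- iteration 3/3 --
  FD 11: (12,14) -> (1,14) [heading=180, move]
  PU: pen up
  LT 90: heading 180 -> 270
  REPEAT 4 [
    -- iteration 1/4 --
    RT 90: heading 270 -> 180
    FD 6: (1,14) -> (-5,14) [heading=180, move]
    -- iteration 2/4 --
    RT 90: heading 180 -> 90
    FD 6: (-5,14) -> (-5,20) [heading=90, move]
    -- iteration 3/4 --
    RT 90: heading 90 -> 0
    FD 6: (-5,20) -> (1,20) [heading=0, move]
    -- iteration 4/4 --
    RT 90: heading 0 -> 270
    FD 6: (1,20) -> (1,14) [heading=270, move]
  ]
]
LT 90: heading 270 -> 0
LT 135: heading 0 -> 135
RT 45: heading 135 -> 90
LT 90: heading 90 -> 180
Final: pos=(1,14), heading=180, 3 segment(s) drawn

Segment endpoints: x in {1, 1, 1, 12}, y in {0, 3, 6}
xmin=1, ymin=0, xmax=12, ymax=6

Answer: 1 0 12 6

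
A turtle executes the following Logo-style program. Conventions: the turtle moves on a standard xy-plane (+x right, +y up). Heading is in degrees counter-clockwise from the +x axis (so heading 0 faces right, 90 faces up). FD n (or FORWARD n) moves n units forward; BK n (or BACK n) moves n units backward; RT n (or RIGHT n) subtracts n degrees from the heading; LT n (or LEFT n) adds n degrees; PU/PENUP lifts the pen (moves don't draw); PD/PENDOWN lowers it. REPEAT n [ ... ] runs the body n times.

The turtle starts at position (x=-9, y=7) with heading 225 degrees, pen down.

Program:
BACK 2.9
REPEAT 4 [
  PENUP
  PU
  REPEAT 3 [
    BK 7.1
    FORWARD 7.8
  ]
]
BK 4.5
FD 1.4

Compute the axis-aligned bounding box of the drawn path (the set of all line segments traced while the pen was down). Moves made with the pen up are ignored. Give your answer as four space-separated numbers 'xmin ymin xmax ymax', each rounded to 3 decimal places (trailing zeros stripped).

Answer: -9 7 -6.949 9.051

Derivation:
Executing turtle program step by step:
Start: pos=(-9,7), heading=225, pen down
BK 2.9: (-9,7) -> (-6.949,9.051) [heading=225, draw]
REPEAT 4 [
  -- iteration 1/4 --
  PU: pen up
  PU: pen up
  REPEAT 3 [
    -- iteration 1/3 --
    BK 7.1: (-6.949,9.051) -> (-1.929,14.071) [heading=225, move]
    FD 7.8: (-1.929,14.071) -> (-7.444,8.556) [heading=225, move]
    -- iteration 2/3 --
    BK 7.1: (-7.444,8.556) -> (-2.424,13.576) [heading=225, move]
    FD 7.8: (-2.424,13.576) -> (-7.939,8.061) [heading=225, move]
    -- iteration 3/3 --
    BK 7.1: (-7.939,8.061) -> (-2.919,13.081) [heading=225, move]
    FD 7.8: (-2.919,13.081) -> (-8.434,7.566) [heading=225, move]
  ]
  -- iteration 2/4 --
  PU: pen up
  PU: pen up
  REPEAT 3 [
    -- iteration 1/3 --
    BK 7.1: (-8.434,7.566) -> (-3.414,12.586) [heading=225, move]
    FD 7.8: (-3.414,12.586) -> (-8.929,7.071) [heading=225, move]
    -- iteration 2/3 --
    BK 7.1: (-8.929,7.071) -> (-3.909,12.091) [heading=225, move]
    FD 7.8: (-3.909,12.091) -> (-9.424,6.576) [heading=225, move]
    -- iteration 3/3 --
    BK 7.1: (-9.424,6.576) -> (-4.404,11.596) [heading=225, move]
    FD 7.8: (-4.404,11.596) -> (-9.919,6.081) [heading=225, move]
  ]
  -- iteration 3/4 --
  PU: pen up
  PU: pen up
  REPEAT 3 [
    -- iteration 1/3 --
    BK 7.1: (-9.919,6.081) -> (-4.899,11.101) [heading=225, move]
    FD 7.8: (-4.899,11.101) -> (-10.414,5.586) [heading=225, move]
    -- iteration 2/3 --
    BK 7.1: (-10.414,5.586) -> (-5.394,10.606) [heading=225, move]
    FD 7.8: (-5.394,10.606) -> (-10.909,5.091) [heading=225, move]
    -- iteration 3/3 --
    BK 7.1: (-10.909,5.091) -> (-5.889,10.111) [heading=225, move]
    FD 7.8: (-5.889,10.111) -> (-11.404,4.596) [heading=225, move]
  ]
  -- iteration 4/4 --
  PU: pen up
  PU: pen up
  REPEAT 3 [
    -- iteration 1/3 --
    BK 7.1: (-11.404,4.596) -> (-6.384,9.616) [heading=225, move]
    FD 7.8: (-6.384,9.616) -> (-11.899,4.101) [heading=225, move]
    -- iteration 2/3 --
    BK 7.1: (-11.899,4.101) -> (-6.879,9.121) [heading=225, move]
    FD 7.8: (-6.879,9.121) -> (-12.394,3.606) [heading=225, move]
    -- iteration 3/3 --
    BK 7.1: (-12.394,3.606) -> (-7.374,8.626) [heading=225, move]
    FD 7.8: (-7.374,8.626) -> (-12.889,3.111) [heading=225, move]
  ]
]
BK 4.5: (-12.889,3.111) -> (-9.707,6.293) [heading=225, move]
FD 1.4: (-9.707,6.293) -> (-10.697,5.303) [heading=225, move]
Final: pos=(-10.697,5.303), heading=225, 1 segment(s) drawn

Segment endpoints: x in {-9, -6.949}, y in {7, 9.051}
xmin=-9, ymin=7, xmax=-6.949, ymax=9.051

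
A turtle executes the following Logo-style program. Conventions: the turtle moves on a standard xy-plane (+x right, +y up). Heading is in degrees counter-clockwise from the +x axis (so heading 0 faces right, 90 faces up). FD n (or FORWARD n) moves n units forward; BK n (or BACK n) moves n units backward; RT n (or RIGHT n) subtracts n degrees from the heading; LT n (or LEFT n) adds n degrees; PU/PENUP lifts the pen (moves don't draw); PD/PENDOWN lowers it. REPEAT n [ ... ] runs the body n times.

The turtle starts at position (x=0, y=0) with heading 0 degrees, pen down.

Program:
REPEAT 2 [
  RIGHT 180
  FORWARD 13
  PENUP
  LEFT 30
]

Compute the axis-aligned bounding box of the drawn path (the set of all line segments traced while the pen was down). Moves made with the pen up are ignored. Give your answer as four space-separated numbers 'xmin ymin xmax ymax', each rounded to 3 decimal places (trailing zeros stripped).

Answer: -13 0 0 0

Derivation:
Executing turtle program step by step:
Start: pos=(0,0), heading=0, pen down
REPEAT 2 [
  -- iteration 1/2 --
  RT 180: heading 0 -> 180
  FD 13: (0,0) -> (-13,0) [heading=180, draw]
  PU: pen up
  LT 30: heading 180 -> 210
  -- iteration 2/2 --
  RT 180: heading 210 -> 30
  FD 13: (-13,0) -> (-1.742,6.5) [heading=30, move]
  PU: pen up
  LT 30: heading 30 -> 60
]
Final: pos=(-1.742,6.5), heading=60, 1 segment(s) drawn

Segment endpoints: x in {-13, 0}, y in {0, 0}
xmin=-13, ymin=0, xmax=0, ymax=0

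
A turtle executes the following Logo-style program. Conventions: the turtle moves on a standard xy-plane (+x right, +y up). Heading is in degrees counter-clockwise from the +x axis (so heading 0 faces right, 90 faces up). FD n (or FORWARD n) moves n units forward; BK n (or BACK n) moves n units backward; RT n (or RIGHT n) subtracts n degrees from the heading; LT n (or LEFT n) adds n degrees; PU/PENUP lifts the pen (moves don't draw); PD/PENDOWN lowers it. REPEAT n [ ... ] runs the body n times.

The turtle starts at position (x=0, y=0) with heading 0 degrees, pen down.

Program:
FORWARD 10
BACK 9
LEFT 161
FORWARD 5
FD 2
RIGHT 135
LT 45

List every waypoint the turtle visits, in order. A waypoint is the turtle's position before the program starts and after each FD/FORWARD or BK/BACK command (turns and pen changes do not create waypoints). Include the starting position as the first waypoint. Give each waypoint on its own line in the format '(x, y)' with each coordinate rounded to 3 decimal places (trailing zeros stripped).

Executing turtle program step by step:
Start: pos=(0,0), heading=0, pen down
FD 10: (0,0) -> (10,0) [heading=0, draw]
BK 9: (10,0) -> (1,0) [heading=0, draw]
LT 161: heading 0 -> 161
FD 5: (1,0) -> (-3.728,1.628) [heading=161, draw]
FD 2: (-3.728,1.628) -> (-5.619,2.279) [heading=161, draw]
RT 135: heading 161 -> 26
LT 45: heading 26 -> 71
Final: pos=(-5.619,2.279), heading=71, 4 segment(s) drawn
Waypoints (5 total):
(0, 0)
(10, 0)
(1, 0)
(-3.728, 1.628)
(-5.619, 2.279)

Answer: (0, 0)
(10, 0)
(1, 0)
(-3.728, 1.628)
(-5.619, 2.279)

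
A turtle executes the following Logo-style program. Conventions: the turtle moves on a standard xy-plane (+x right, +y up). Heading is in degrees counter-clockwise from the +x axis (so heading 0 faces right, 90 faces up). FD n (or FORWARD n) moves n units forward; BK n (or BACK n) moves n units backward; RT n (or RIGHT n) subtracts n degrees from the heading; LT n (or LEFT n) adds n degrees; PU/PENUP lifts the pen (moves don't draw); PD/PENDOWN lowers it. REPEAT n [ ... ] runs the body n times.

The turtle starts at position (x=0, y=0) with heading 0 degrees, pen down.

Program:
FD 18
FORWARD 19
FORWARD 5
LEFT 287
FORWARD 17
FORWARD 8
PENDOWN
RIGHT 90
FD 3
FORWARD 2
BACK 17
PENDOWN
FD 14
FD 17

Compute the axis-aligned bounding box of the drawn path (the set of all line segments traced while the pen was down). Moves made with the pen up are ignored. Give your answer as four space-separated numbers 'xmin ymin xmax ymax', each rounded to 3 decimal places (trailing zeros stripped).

Answer: 0 -29.463 60.785 0

Derivation:
Executing turtle program step by step:
Start: pos=(0,0), heading=0, pen down
FD 18: (0,0) -> (18,0) [heading=0, draw]
FD 19: (18,0) -> (37,0) [heading=0, draw]
FD 5: (37,0) -> (42,0) [heading=0, draw]
LT 287: heading 0 -> 287
FD 17: (42,0) -> (46.97,-16.257) [heading=287, draw]
FD 8: (46.97,-16.257) -> (49.309,-23.908) [heading=287, draw]
PD: pen down
RT 90: heading 287 -> 197
FD 3: (49.309,-23.908) -> (46.44,-24.785) [heading=197, draw]
FD 2: (46.44,-24.785) -> (44.528,-25.369) [heading=197, draw]
BK 17: (44.528,-25.369) -> (60.785,-20.399) [heading=197, draw]
PD: pen down
FD 14: (60.785,-20.399) -> (47.397,-24.492) [heading=197, draw]
FD 17: (47.397,-24.492) -> (31.14,-29.463) [heading=197, draw]
Final: pos=(31.14,-29.463), heading=197, 10 segment(s) drawn

Segment endpoints: x in {0, 18, 31.14, 37, 42, 44.528, 46.44, 46.97, 47.397, 49.309, 60.785}, y in {-29.463, -25.369, -24.785, -24.492, -23.908, -20.399, -16.257, 0}
xmin=0, ymin=-29.463, xmax=60.785, ymax=0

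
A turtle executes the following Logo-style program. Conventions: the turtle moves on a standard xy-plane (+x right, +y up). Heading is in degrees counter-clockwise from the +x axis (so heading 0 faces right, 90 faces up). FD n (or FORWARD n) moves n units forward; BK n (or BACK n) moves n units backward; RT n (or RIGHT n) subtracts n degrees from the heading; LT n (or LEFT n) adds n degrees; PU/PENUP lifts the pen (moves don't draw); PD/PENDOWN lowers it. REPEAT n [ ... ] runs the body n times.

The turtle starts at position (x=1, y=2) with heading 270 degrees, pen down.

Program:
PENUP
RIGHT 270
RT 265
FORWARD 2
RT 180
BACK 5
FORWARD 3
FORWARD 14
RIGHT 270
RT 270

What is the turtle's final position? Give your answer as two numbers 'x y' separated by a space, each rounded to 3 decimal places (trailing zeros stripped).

Answer: 1.872 -7.962

Derivation:
Executing turtle program step by step:
Start: pos=(1,2), heading=270, pen down
PU: pen up
RT 270: heading 270 -> 0
RT 265: heading 0 -> 95
FD 2: (1,2) -> (0.826,3.992) [heading=95, move]
RT 180: heading 95 -> 275
BK 5: (0.826,3.992) -> (0.39,8.973) [heading=275, move]
FD 3: (0.39,8.973) -> (0.651,5.985) [heading=275, move]
FD 14: (0.651,5.985) -> (1.872,-7.962) [heading=275, move]
RT 270: heading 275 -> 5
RT 270: heading 5 -> 95
Final: pos=(1.872,-7.962), heading=95, 0 segment(s) drawn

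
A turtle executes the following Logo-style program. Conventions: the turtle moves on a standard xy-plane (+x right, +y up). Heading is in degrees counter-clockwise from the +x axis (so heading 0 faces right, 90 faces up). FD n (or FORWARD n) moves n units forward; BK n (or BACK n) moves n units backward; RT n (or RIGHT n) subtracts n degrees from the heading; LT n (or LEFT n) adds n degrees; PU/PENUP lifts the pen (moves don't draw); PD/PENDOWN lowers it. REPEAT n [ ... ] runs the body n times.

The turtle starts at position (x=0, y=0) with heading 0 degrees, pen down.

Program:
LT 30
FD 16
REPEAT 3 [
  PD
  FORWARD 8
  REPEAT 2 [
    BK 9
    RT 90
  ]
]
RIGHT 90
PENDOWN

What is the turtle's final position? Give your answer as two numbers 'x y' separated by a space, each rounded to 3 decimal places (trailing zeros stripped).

Answer: 8.49 15.294

Derivation:
Executing turtle program step by step:
Start: pos=(0,0), heading=0, pen down
LT 30: heading 0 -> 30
FD 16: (0,0) -> (13.856,8) [heading=30, draw]
REPEAT 3 [
  -- iteration 1/3 --
  PD: pen down
  FD 8: (13.856,8) -> (20.785,12) [heading=30, draw]
  REPEAT 2 [
    -- iteration 1/2 --
    BK 9: (20.785,12) -> (12.99,7.5) [heading=30, draw]
    RT 90: heading 30 -> 300
    -- iteration 2/2 --
    BK 9: (12.99,7.5) -> (8.49,15.294) [heading=300, draw]
    RT 90: heading 300 -> 210
  ]
  -- iteration 2/3 --
  PD: pen down
  FD 8: (8.49,15.294) -> (1.562,11.294) [heading=210, draw]
  REPEAT 2 [
    -- iteration 1/2 --
    BK 9: (1.562,11.294) -> (9.356,15.794) [heading=210, draw]
    RT 90: heading 210 -> 120
    -- iteration 2/2 --
    BK 9: (9.356,15.794) -> (13.856,8) [heading=120, draw]
    RT 90: heading 120 -> 30
  ]
  -- iteration 3/3 --
  PD: pen down
  FD 8: (13.856,8) -> (20.785,12) [heading=30, draw]
  REPEAT 2 [
    -- iteration 1/2 --
    BK 9: (20.785,12) -> (12.99,7.5) [heading=30, draw]
    RT 90: heading 30 -> 300
    -- iteration 2/2 --
    BK 9: (12.99,7.5) -> (8.49,15.294) [heading=300, draw]
    RT 90: heading 300 -> 210
  ]
]
RT 90: heading 210 -> 120
PD: pen down
Final: pos=(8.49,15.294), heading=120, 10 segment(s) drawn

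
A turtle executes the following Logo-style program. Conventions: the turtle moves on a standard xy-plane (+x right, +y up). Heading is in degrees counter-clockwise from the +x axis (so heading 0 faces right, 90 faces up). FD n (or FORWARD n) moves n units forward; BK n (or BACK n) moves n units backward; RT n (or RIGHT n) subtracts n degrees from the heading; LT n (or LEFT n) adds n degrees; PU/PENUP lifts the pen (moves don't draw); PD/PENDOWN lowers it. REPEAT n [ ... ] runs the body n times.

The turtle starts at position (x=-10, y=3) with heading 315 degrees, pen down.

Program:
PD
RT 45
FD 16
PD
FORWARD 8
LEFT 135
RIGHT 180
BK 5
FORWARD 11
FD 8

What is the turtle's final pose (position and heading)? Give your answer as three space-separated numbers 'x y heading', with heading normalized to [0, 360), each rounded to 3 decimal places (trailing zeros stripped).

Answer: -19.899 -30.899 225

Derivation:
Executing turtle program step by step:
Start: pos=(-10,3), heading=315, pen down
PD: pen down
RT 45: heading 315 -> 270
FD 16: (-10,3) -> (-10,-13) [heading=270, draw]
PD: pen down
FD 8: (-10,-13) -> (-10,-21) [heading=270, draw]
LT 135: heading 270 -> 45
RT 180: heading 45 -> 225
BK 5: (-10,-21) -> (-6.464,-17.464) [heading=225, draw]
FD 11: (-6.464,-17.464) -> (-14.243,-25.243) [heading=225, draw]
FD 8: (-14.243,-25.243) -> (-19.899,-30.899) [heading=225, draw]
Final: pos=(-19.899,-30.899), heading=225, 5 segment(s) drawn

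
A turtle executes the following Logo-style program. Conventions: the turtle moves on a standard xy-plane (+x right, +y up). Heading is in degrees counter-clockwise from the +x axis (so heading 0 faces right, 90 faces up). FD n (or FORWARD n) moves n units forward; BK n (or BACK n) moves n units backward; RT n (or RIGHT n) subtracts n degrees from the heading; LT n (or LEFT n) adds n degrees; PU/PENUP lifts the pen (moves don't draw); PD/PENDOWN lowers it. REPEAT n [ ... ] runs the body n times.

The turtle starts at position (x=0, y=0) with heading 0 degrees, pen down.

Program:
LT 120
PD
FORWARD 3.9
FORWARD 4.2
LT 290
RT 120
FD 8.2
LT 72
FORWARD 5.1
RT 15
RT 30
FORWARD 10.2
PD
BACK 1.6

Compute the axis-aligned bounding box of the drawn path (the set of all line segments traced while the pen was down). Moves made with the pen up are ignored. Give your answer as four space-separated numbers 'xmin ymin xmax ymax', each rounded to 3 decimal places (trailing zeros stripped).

Executing turtle program step by step:
Start: pos=(0,0), heading=0, pen down
LT 120: heading 0 -> 120
PD: pen down
FD 3.9: (0,0) -> (-1.95,3.377) [heading=120, draw]
FD 4.2: (-1.95,3.377) -> (-4.05,7.015) [heading=120, draw]
LT 290: heading 120 -> 50
RT 120: heading 50 -> 290
FD 8.2: (-4.05,7.015) -> (-1.245,-0.691) [heading=290, draw]
LT 72: heading 290 -> 2
FD 5.1: (-1.245,-0.691) -> (3.851,-0.513) [heading=2, draw]
RT 15: heading 2 -> 347
RT 30: heading 347 -> 317
FD 10.2: (3.851,-0.513) -> (11.311,-7.469) [heading=317, draw]
PD: pen down
BK 1.6: (11.311,-7.469) -> (10.141,-6.378) [heading=317, draw]
Final: pos=(10.141,-6.378), heading=317, 6 segment(s) drawn

Segment endpoints: x in {-4.05, -1.95, -1.245, 0, 3.851, 10.141, 11.311}, y in {-7.469, -6.378, -0.691, -0.513, 0, 3.377, 7.015}
xmin=-4.05, ymin=-7.469, xmax=11.311, ymax=7.015

Answer: -4.05 -7.469 11.311 7.015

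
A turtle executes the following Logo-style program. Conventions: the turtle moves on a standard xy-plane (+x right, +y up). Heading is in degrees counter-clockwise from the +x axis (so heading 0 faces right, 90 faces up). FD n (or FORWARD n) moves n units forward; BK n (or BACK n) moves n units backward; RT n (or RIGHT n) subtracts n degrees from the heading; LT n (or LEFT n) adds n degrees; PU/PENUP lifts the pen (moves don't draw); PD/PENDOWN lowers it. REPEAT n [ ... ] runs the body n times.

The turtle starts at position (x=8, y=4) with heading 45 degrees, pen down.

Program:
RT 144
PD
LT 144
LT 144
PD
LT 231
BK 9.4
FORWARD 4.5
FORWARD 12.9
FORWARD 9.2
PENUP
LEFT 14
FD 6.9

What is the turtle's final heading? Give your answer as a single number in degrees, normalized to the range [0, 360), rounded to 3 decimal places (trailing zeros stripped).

Executing turtle program step by step:
Start: pos=(8,4), heading=45, pen down
RT 144: heading 45 -> 261
PD: pen down
LT 144: heading 261 -> 45
LT 144: heading 45 -> 189
PD: pen down
LT 231: heading 189 -> 60
BK 9.4: (8,4) -> (3.3,-4.141) [heading=60, draw]
FD 4.5: (3.3,-4.141) -> (5.55,-0.244) [heading=60, draw]
FD 12.9: (5.55,-0.244) -> (12,10.928) [heading=60, draw]
FD 9.2: (12,10.928) -> (16.6,18.896) [heading=60, draw]
PU: pen up
LT 14: heading 60 -> 74
FD 6.9: (16.6,18.896) -> (18.502,25.528) [heading=74, move]
Final: pos=(18.502,25.528), heading=74, 4 segment(s) drawn

Answer: 74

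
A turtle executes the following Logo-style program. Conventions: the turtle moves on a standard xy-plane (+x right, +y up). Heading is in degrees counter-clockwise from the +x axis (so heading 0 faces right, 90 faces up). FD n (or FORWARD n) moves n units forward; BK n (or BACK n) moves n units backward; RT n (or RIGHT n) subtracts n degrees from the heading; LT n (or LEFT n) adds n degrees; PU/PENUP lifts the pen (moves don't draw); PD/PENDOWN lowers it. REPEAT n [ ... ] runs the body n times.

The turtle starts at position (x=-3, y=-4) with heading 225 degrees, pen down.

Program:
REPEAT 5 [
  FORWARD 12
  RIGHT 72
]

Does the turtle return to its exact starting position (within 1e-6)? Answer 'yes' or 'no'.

Answer: yes

Derivation:
Executing turtle program step by step:
Start: pos=(-3,-4), heading=225, pen down
REPEAT 5 [
  -- iteration 1/5 --
  FD 12: (-3,-4) -> (-11.485,-12.485) [heading=225, draw]
  RT 72: heading 225 -> 153
  -- iteration 2/5 --
  FD 12: (-11.485,-12.485) -> (-22.177,-7.037) [heading=153, draw]
  RT 72: heading 153 -> 81
  -- iteration 3/5 --
  FD 12: (-22.177,-7.037) -> (-20.3,4.815) [heading=81, draw]
  RT 72: heading 81 -> 9
  -- iteration 4/5 --
  FD 12: (-20.3,4.815) -> (-8.448,6.692) [heading=9, draw]
  RT 72: heading 9 -> 297
  -- iteration 5/5 --
  FD 12: (-8.448,6.692) -> (-3,-4) [heading=297, draw]
  RT 72: heading 297 -> 225
]
Final: pos=(-3,-4), heading=225, 5 segment(s) drawn

Start position: (-3, -4)
Final position: (-3, -4)
Distance = 0; < 1e-6 -> CLOSED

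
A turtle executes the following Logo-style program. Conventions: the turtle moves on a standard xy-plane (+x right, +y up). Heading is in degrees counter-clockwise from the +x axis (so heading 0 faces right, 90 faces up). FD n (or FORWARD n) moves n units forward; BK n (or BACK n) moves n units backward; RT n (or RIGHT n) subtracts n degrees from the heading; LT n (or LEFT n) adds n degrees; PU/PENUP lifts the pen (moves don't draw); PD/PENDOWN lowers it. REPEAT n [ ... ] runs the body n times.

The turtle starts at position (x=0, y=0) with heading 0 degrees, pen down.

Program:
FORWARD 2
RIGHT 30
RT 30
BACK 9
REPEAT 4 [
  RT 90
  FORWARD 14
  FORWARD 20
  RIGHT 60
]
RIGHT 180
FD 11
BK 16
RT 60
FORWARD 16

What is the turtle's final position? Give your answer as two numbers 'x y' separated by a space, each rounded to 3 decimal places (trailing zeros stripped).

Executing turtle program step by step:
Start: pos=(0,0), heading=0, pen down
FD 2: (0,0) -> (2,0) [heading=0, draw]
RT 30: heading 0 -> 330
RT 30: heading 330 -> 300
BK 9: (2,0) -> (-2.5,7.794) [heading=300, draw]
REPEAT 4 [
  -- iteration 1/4 --
  RT 90: heading 300 -> 210
  FD 14: (-2.5,7.794) -> (-14.624,0.794) [heading=210, draw]
  FD 20: (-14.624,0.794) -> (-31.945,-9.206) [heading=210, draw]
  RT 60: heading 210 -> 150
  -- iteration 2/4 --
  RT 90: heading 150 -> 60
  FD 14: (-31.945,-9.206) -> (-24.945,2.919) [heading=60, draw]
  FD 20: (-24.945,2.919) -> (-14.945,20.239) [heading=60, draw]
  RT 60: heading 60 -> 0
  -- iteration 3/4 --
  RT 90: heading 0 -> 270
  FD 14: (-14.945,20.239) -> (-14.945,6.239) [heading=270, draw]
  FD 20: (-14.945,6.239) -> (-14.945,-13.761) [heading=270, draw]
  RT 60: heading 270 -> 210
  -- iteration 4/4 --
  RT 90: heading 210 -> 120
  FD 14: (-14.945,-13.761) -> (-21.945,-1.637) [heading=120, draw]
  FD 20: (-21.945,-1.637) -> (-31.945,15.684) [heading=120, draw]
  RT 60: heading 120 -> 60
]
RT 180: heading 60 -> 240
FD 11: (-31.945,15.684) -> (-37.445,6.158) [heading=240, draw]
BK 16: (-37.445,6.158) -> (-29.445,20.014) [heading=240, draw]
RT 60: heading 240 -> 180
FD 16: (-29.445,20.014) -> (-45.445,20.014) [heading=180, draw]
Final: pos=(-45.445,20.014), heading=180, 13 segment(s) drawn

Answer: -45.445 20.014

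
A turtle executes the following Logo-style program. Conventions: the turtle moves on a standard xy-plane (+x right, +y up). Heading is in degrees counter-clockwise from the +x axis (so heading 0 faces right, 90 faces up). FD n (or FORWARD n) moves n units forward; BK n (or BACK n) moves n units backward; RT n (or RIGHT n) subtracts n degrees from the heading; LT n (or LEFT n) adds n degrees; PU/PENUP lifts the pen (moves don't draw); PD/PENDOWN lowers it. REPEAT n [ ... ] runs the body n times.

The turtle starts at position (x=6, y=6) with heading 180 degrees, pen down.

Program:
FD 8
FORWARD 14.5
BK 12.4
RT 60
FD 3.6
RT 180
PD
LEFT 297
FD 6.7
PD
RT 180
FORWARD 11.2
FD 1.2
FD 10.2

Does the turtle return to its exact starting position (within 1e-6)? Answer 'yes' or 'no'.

Answer: no

Derivation:
Executing turtle program step by step:
Start: pos=(6,6), heading=180, pen down
FD 8: (6,6) -> (-2,6) [heading=180, draw]
FD 14.5: (-2,6) -> (-16.5,6) [heading=180, draw]
BK 12.4: (-16.5,6) -> (-4.1,6) [heading=180, draw]
RT 60: heading 180 -> 120
FD 3.6: (-4.1,6) -> (-5.9,9.118) [heading=120, draw]
RT 180: heading 120 -> 300
PD: pen down
LT 297: heading 300 -> 237
FD 6.7: (-5.9,9.118) -> (-9.549,3.499) [heading=237, draw]
PD: pen down
RT 180: heading 237 -> 57
FD 11.2: (-9.549,3.499) -> (-3.449,12.892) [heading=57, draw]
FD 1.2: (-3.449,12.892) -> (-2.796,13.898) [heading=57, draw]
FD 10.2: (-2.796,13.898) -> (2.76,22.453) [heading=57, draw]
Final: pos=(2.76,22.453), heading=57, 8 segment(s) drawn

Start position: (6, 6)
Final position: (2.76, 22.453)
Distance = 16.769; >= 1e-6 -> NOT closed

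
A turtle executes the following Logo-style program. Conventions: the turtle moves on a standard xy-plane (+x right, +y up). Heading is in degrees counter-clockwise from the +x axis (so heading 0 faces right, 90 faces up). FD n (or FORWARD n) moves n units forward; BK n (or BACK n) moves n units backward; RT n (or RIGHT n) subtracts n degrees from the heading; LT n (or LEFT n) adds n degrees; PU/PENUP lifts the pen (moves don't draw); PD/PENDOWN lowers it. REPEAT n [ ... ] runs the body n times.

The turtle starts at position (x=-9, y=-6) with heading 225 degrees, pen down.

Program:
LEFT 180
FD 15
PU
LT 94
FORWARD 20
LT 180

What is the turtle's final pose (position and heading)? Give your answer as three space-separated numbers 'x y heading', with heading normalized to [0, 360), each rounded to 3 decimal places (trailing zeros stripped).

Answer: -13.488 17.728 319

Derivation:
Executing turtle program step by step:
Start: pos=(-9,-6), heading=225, pen down
LT 180: heading 225 -> 45
FD 15: (-9,-6) -> (1.607,4.607) [heading=45, draw]
PU: pen up
LT 94: heading 45 -> 139
FD 20: (1.607,4.607) -> (-13.488,17.728) [heading=139, move]
LT 180: heading 139 -> 319
Final: pos=(-13.488,17.728), heading=319, 1 segment(s) drawn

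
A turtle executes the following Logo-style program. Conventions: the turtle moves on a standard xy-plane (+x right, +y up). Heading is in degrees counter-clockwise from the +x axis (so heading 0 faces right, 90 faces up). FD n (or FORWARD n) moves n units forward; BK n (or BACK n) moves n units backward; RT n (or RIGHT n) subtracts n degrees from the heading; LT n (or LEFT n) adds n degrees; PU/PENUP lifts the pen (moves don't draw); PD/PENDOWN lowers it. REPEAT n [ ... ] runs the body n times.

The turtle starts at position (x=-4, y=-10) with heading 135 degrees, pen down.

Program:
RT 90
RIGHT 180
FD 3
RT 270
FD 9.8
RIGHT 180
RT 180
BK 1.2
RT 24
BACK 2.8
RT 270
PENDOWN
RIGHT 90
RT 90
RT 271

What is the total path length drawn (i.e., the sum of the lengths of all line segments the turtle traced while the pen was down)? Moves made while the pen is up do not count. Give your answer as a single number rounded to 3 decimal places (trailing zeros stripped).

Executing turtle program step by step:
Start: pos=(-4,-10), heading=135, pen down
RT 90: heading 135 -> 45
RT 180: heading 45 -> 225
FD 3: (-4,-10) -> (-6.121,-12.121) [heading=225, draw]
RT 270: heading 225 -> 315
FD 9.8: (-6.121,-12.121) -> (0.808,-19.051) [heading=315, draw]
RT 180: heading 315 -> 135
RT 180: heading 135 -> 315
BK 1.2: (0.808,-19.051) -> (-0.04,-18.202) [heading=315, draw]
RT 24: heading 315 -> 291
BK 2.8: (-0.04,-18.202) -> (-1.044,-15.588) [heading=291, draw]
RT 270: heading 291 -> 21
PD: pen down
RT 90: heading 21 -> 291
RT 90: heading 291 -> 201
RT 271: heading 201 -> 290
Final: pos=(-1.044,-15.588), heading=290, 4 segment(s) drawn

Segment lengths:
  seg 1: (-4,-10) -> (-6.121,-12.121), length = 3
  seg 2: (-6.121,-12.121) -> (0.808,-19.051), length = 9.8
  seg 3: (0.808,-19.051) -> (-0.04,-18.202), length = 1.2
  seg 4: (-0.04,-18.202) -> (-1.044,-15.588), length = 2.8
Total = 16.8

Answer: 16.8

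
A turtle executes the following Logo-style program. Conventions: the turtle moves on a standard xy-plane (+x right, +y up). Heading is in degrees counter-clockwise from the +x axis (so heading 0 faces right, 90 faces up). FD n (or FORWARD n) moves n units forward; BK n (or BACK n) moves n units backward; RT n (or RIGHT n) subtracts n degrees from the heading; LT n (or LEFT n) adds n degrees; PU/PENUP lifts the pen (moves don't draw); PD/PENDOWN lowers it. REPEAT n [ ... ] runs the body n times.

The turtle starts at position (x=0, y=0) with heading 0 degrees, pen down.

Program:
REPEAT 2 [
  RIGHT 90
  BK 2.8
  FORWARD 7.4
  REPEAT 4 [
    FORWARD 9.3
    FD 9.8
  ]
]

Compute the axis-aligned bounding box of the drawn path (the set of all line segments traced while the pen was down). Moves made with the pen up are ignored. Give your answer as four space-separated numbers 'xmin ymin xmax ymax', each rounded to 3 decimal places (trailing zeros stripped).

Executing turtle program step by step:
Start: pos=(0,0), heading=0, pen down
REPEAT 2 [
  -- iteration 1/2 --
  RT 90: heading 0 -> 270
  BK 2.8: (0,0) -> (0,2.8) [heading=270, draw]
  FD 7.4: (0,2.8) -> (0,-4.6) [heading=270, draw]
  REPEAT 4 [
    -- iteration 1/4 --
    FD 9.3: (0,-4.6) -> (0,-13.9) [heading=270, draw]
    FD 9.8: (0,-13.9) -> (0,-23.7) [heading=270, draw]
    -- iteration 2/4 --
    FD 9.3: (0,-23.7) -> (0,-33) [heading=270, draw]
    FD 9.8: (0,-33) -> (0,-42.8) [heading=270, draw]
    -- iteration 3/4 --
    FD 9.3: (0,-42.8) -> (0,-52.1) [heading=270, draw]
    FD 9.8: (0,-52.1) -> (0,-61.9) [heading=270, draw]
    -- iteration 4/4 --
    FD 9.3: (0,-61.9) -> (0,-71.2) [heading=270, draw]
    FD 9.8: (0,-71.2) -> (0,-81) [heading=270, draw]
  ]
  -- iteration 2/2 --
  RT 90: heading 270 -> 180
  BK 2.8: (0,-81) -> (2.8,-81) [heading=180, draw]
  FD 7.4: (2.8,-81) -> (-4.6,-81) [heading=180, draw]
  REPEAT 4 [
    -- iteration 1/4 --
    FD 9.3: (-4.6,-81) -> (-13.9,-81) [heading=180, draw]
    FD 9.8: (-13.9,-81) -> (-23.7,-81) [heading=180, draw]
    -- iteration 2/4 --
    FD 9.3: (-23.7,-81) -> (-33,-81) [heading=180, draw]
    FD 9.8: (-33,-81) -> (-42.8,-81) [heading=180, draw]
    -- iteration 3/4 --
    FD 9.3: (-42.8,-81) -> (-52.1,-81) [heading=180, draw]
    FD 9.8: (-52.1,-81) -> (-61.9,-81) [heading=180, draw]
    -- iteration 4/4 --
    FD 9.3: (-61.9,-81) -> (-71.2,-81) [heading=180, draw]
    FD 9.8: (-71.2,-81) -> (-81,-81) [heading=180, draw]
  ]
]
Final: pos=(-81,-81), heading=180, 20 segment(s) drawn

Segment endpoints: x in {-81, -71.2, -61.9, -52.1, -42.8, -33, -23.7, -13.9, -4.6, 0, 0, 0, 0, 0, 0, 0, 0, 0, 0, 0, 2.8}, y in {-81, -71.2, -61.9, -52.1, -42.8, -33, -23.7, -13.9, -4.6, 0, 2.8}
xmin=-81, ymin=-81, xmax=2.8, ymax=2.8

Answer: -81 -81 2.8 2.8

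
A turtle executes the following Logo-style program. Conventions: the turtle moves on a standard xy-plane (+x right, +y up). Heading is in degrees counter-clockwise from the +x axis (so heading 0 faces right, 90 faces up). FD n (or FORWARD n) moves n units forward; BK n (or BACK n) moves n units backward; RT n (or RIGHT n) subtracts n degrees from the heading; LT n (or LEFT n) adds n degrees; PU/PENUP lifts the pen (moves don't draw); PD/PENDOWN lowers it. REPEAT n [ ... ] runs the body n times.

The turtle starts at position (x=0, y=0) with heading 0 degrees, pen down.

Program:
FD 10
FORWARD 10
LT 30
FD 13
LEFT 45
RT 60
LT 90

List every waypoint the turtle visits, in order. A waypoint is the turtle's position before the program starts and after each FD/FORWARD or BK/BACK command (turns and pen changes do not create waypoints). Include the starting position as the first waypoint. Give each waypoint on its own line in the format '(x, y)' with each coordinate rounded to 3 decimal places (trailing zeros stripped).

Answer: (0, 0)
(10, 0)
(20, 0)
(31.258, 6.5)

Derivation:
Executing turtle program step by step:
Start: pos=(0,0), heading=0, pen down
FD 10: (0,0) -> (10,0) [heading=0, draw]
FD 10: (10,0) -> (20,0) [heading=0, draw]
LT 30: heading 0 -> 30
FD 13: (20,0) -> (31.258,6.5) [heading=30, draw]
LT 45: heading 30 -> 75
RT 60: heading 75 -> 15
LT 90: heading 15 -> 105
Final: pos=(31.258,6.5), heading=105, 3 segment(s) drawn
Waypoints (4 total):
(0, 0)
(10, 0)
(20, 0)
(31.258, 6.5)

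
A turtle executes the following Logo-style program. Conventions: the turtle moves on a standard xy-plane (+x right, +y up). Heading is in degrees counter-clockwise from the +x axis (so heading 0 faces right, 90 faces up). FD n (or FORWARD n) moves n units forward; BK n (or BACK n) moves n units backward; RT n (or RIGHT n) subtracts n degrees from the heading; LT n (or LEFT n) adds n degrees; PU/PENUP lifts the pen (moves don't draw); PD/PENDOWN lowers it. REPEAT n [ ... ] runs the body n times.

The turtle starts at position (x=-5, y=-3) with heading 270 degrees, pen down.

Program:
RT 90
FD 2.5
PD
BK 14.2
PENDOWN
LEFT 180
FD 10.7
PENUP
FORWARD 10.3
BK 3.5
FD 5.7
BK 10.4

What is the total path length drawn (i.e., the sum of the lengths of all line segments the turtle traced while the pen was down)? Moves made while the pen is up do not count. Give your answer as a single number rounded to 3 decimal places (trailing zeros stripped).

Answer: 27.4

Derivation:
Executing turtle program step by step:
Start: pos=(-5,-3), heading=270, pen down
RT 90: heading 270 -> 180
FD 2.5: (-5,-3) -> (-7.5,-3) [heading=180, draw]
PD: pen down
BK 14.2: (-7.5,-3) -> (6.7,-3) [heading=180, draw]
PD: pen down
LT 180: heading 180 -> 0
FD 10.7: (6.7,-3) -> (17.4,-3) [heading=0, draw]
PU: pen up
FD 10.3: (17.4,-3) -> (27.7,-3) [heading=0, move]
BK 3.5: (27.7,-3) -> (24.2,-3) [heading=0, move]
FD 5.7: (24.2,-3) -> (29.9,-3) [heading=0, move]
BK 10.4: (29.9,-3) -> (19.5,-3) [heading=0, move]
Final: pos=(19.5,-3), heading=0, 3 segment(s) drawn

Segment lengths:
  seg 1: (-5,-3) -> (-7.5,-3), length = 2.5
  seg 2: (-7.5,-3) -> (6.7,-3), length = 14.2
  seg 3: (6.7,-3) -> (17.4,-3), length = 10.7
Total = 27.4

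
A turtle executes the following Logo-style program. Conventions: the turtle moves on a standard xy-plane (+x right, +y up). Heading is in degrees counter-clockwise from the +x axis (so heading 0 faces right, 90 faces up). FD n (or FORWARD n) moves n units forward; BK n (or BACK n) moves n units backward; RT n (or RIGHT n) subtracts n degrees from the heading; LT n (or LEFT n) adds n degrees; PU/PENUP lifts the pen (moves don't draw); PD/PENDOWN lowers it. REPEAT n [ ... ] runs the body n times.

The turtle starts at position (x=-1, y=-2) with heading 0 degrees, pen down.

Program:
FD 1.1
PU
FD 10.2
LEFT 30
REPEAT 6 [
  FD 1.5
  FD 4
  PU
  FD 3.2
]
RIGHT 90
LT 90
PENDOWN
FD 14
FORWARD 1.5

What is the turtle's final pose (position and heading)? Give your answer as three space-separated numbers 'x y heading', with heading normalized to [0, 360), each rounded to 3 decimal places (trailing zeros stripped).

Answer: 68.93 31.85 30

Derivation:
Executing turtle program step by step:
Start: pos=(-1,-2), heading=0, pen down
FD 1.1: (-1,-2) -> (0.1,-2) [heading=0, draw]
PU: pen up
FD 10.2: (0.1,-2) -> (10.3,-2) [heading=0, move]
LT 30: heading 0 -> 30
REPEAT 6 [
  -- iteration 1/6 --
  FD 1.5: (10.3,-2) -> (11.599,-1.25) [heading=30, move]
  FD 4: (11.599,-1.25) -> (15.063,0.75) [heading=30, move]
  PU: pen up
  FD 3.2: (15.063,0.75) -> (17.834,2.35) [heading=30, move]
  -- iteration 2/6 --
  FD 1.5: (17.834,2.35) -> (19.133,3.1) [heading=30, move]
  FD 4: (19.133,3.1) -> (22.598,5.1) [heading=30, move]
  PU: pen up
  FD 3.2: (22.598,5.1) -> (25.369,6.7) [heading=30, move]
  -- iteration 3/6 --
  FD 1.5: (25.369,6.7) -> (26.668,7.45) [heading=30, move]
  FD 4: (26.668,7.45) -> (30.132,9.45) [heading=30, move]
  PU: pen up
  FD 3.2: (30.132,9.45) -> (32.903,11.05) [heading=30, move]
  -- iteration 4/6 --
  FD 1.5: (32.903,11.05) -> (34.202,11.8) [heading=30, move]
  FD 4: (34.202,11.8) -> (37.666,13.8) [heading=30, move]
  PU: pen up
  FD 3.2: (37.666,13.8) -> (40.438,15.4) [heading=30, move]
  -- iteration 5/6 --
  FD 1.5: (40.438,15.4) -> (41.737,16.15) [heading=30, move]
  FD 4: (41.737,16.15) -> (45.201,18.15) [heading=30, move]
  PU: pen up
  FD 3.2: (45.201,18.15) -> (47.972,19.75) [heading=30, move]
  -- iteration 6/6 --
  FD 1.5: (47.972,19.75) -> (49.271,20.5) [heading=30, move]
  FD 4: (49.271,20.5) -> (52.735,22.5) [heading=30, move]
  PU: pen up
  FD 3.2: (52.735,22.5) -> (55.507,24.1) [heading=30, move]
]
RT 90: heading 30 -> 300
LT 90: heading 300 -> 30
PD: pen down
FD 14: (55.507,24.1) -> (67.631,31.1) [heading=30, draw]
FD 1.5: (67.631,31.1) -> (68.93,31.85) [heading=30, draw]
Final: pos=(68.93,31.85), heading=30, 3 segment(s) drawn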